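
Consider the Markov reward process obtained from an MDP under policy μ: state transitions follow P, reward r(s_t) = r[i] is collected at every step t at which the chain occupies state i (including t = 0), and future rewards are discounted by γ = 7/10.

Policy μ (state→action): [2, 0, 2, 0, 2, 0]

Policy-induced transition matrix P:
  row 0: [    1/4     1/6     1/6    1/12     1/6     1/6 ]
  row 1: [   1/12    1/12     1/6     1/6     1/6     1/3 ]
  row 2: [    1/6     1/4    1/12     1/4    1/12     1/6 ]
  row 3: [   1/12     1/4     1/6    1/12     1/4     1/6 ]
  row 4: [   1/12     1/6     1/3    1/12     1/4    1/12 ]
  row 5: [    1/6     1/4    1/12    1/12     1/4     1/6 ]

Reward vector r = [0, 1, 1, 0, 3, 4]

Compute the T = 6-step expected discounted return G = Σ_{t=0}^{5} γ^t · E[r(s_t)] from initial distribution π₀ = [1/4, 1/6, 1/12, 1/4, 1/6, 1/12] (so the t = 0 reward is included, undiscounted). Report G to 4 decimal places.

G = 4.3412

t=0: π = [0.2500, 0.1667, 0.0833, 0.2500, 0.1667, 0.0833], E[r] = 1.0833, γ^t·E[r] = 1.083333, running G = 1.083333
t=1: π = [0.1389, 0.1875, 0.1806, 0.1111, 0.2014, 0.1806], E[r] = 1.6944, γ^t·E[r] = 1.186111, running G = 2.269444
t=2: π = [0.1366, 0.1904, 0.1701, 0.1291, 0.1927, 0.1811], E[r] = 1.6632, γ^t·E[r] = 0.814965, running G = 3.084410
t=3: π = [0.1354, 0.1908, 0.1695, 0.1276, 0.1944, 0.1823], E[r] = 1.6729, γ^t·E[r] = 0.573800, running G = 3.658210
t=4: π = [0.1352, 0.1907, 0.1697, 0.1275, 0.1946, 0.1823], E[r] = 1.6732, γ^t·E[r] = 0.401745, running G = 4.059955
t=5: π = [0.1352, 0.1907, 0.1698, 0.1275, 0.1945, 0.1822], E[r] = 1.6731, γ^t·E[r] = 0.281197, running G = 4.341152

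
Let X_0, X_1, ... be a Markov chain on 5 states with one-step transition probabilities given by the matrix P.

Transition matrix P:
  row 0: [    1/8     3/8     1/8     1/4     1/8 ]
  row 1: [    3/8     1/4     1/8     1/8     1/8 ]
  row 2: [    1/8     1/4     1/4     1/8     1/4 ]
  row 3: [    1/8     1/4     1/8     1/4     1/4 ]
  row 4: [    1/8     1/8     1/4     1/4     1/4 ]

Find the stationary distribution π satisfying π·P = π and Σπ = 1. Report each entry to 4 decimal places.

π = [0.1872, 0.2490, 0.1708, 0.1975, 0.1955]

Balance equations π_j = Σ_i π_i·P[i][j]:
  π_0 = 1/8·π_0 + 3/8·π_1 + 1/8·π_2 + 1/8·π_3 + 1/8·π_4
  π_1 = 3/8·π_0 + 1/4·π_1 + 1/4·π_2 + 1/4·π_3 + 1/8·π_4
  π_2 = 1/8·π_0 + 1/8·π_1 + 1/4·π_2 + 1/8·π_3 + 1/4·π_4
  π_3 = 1/4·π_0 + 1/8·π_1 + 1/8·π_2 + 1/4·π_3 + 1/4·π_4
  normalize: π_0 + π_1 + π_2 + π_3 + π_4 = 1
Solving the linear system gives exactly π = [91/486, 121/486, 83/486, 16/81, 95/486].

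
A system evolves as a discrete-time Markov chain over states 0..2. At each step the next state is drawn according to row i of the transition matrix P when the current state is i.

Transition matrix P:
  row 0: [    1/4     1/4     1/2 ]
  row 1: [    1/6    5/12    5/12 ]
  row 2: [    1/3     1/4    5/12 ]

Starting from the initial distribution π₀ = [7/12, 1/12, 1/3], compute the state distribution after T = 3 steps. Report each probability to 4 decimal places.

π = [0.2621, 0.2990, 0.4389]

t=0: π = [0.5833, 0.0833, 0.3333]
t=1: π = [0.2708, 0.2639, 0.4653]
t=2: π = [0.2668, 0.2940, 0.4392]
t=3: π = [0.2621, 0.2990, 0.4389]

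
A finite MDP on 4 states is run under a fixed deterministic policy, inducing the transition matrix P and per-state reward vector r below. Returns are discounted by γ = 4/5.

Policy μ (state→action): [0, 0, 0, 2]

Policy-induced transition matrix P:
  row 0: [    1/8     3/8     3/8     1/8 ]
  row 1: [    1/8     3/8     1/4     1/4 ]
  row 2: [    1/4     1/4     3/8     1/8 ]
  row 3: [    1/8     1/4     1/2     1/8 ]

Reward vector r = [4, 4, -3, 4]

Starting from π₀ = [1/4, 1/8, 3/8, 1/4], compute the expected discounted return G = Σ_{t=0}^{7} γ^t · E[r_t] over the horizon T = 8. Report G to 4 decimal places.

t=0: π = [0.2500, 0.1250, 0.3750, 0.2500], E[r] = 1.3750, γ^t·E[r] = 1.375000, running G = 1.375000
t=1: π = [0.1719, 0.2969, 0.3906, 0.1406], E[r] = 1.2656, γ^t·E[r] = 1.012500, running G = 2.387500
t=2: π = [0.1738, 0.3086, 0.3555, 0.1621], E[r] = 1.5117, γ^t·E[r] = 0.967500, running G = 3.355000
t=3: π = [0.1694, 0.3103, 0.3567, 0.1636], E[r] = 1.5032, γ^t·E[r] = 0.769625, running G = 4.124625
t=4: π = [0.1696, 0.3100, 0.3567, 0.1638], E[r] = 1.5034, γ^t·E[r] = 0.615788, running G = 4.740413
t=5: π = [0.1696, 0.3099, 0.3567, 0.1637], E[r] = 1.5029, γ^t·E[r] = 0.492473, running G = 5.232885
t=6: π = [0.1696, 0.3099, 0.3567, 0.1637], E[r] = 1.5029, γ^t·E[r] = 0.393982, running G = 5.626867
t=7: π = [0.1696, 0.3099, 0.3567, 0.1637], E[r] = 1.5029, γ^t·E[r] = 0.315186, running G = 5.942053

G = 5.9421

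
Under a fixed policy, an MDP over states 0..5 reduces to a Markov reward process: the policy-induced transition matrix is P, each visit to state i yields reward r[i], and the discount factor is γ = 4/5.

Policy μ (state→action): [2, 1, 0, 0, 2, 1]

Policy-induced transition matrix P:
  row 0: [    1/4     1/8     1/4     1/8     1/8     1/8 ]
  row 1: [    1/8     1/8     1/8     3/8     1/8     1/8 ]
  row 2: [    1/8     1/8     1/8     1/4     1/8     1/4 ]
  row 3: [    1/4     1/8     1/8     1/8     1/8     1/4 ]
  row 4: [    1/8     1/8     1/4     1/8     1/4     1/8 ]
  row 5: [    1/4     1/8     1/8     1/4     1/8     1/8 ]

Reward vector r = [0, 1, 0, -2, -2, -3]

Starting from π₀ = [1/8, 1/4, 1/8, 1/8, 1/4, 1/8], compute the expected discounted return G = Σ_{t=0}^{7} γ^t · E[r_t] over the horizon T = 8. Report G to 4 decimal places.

G = -4.2827

t=0: π = [0.1250, 0.2500, 0.1250, 0.1250, 0.2500, 0.1250], E[r] = -0.8750, γ^t·E[r] = -0.875000, running G = -0.875000
t=1: π = [0.1719, 0.1250, 0.1719, 0.2188, 0.1563, 0.1563], E[r] = -1.0938, γ^t·E[r] = -0.875000, running G = -1.750000
t=2: π = [0.1934, 0.1250, 0.1660, 0.1973, 0.1445, 0.1738], E[r] = -1.0801, γ^t·E[r] = -0.691250, running G = -2.441250
t=3: π = [0.1956, 0.1250, 0.1672, 0.1987, 0.1431, 0.1704], E[r] = -1.0698, γ^t·E[r] = -0.547750, running G = -2.989000
t=4: π = [0.1956, 0.1250, 0.1673, 0.1985, 0.1429, 0.1707], E[r] = -1.0699, γ^t·E[r] = -0.438238, running G = -3.427238
t=5: π = [0.1956, 0.1250, 0.1673, 0.1985, 0.1429, 0.1707], E[r] = -1.0699, γ^t·E[r] = -0.350588, running G = -3.777825
t=6: π = [0.1956, 0.1250, 0.1673, 0.1985, 0.1429, 0.1707], E[r] = -1.0699, γ^t·E[r] = -0.280469, running G = -4.058294
t=7: π = [0.1956, 0.1250, 0.1673, 0.1985, 0.1429, 0.1707], E[r] = -1.0699, γ^t·E[r] = -0.224375, running G = -4.282669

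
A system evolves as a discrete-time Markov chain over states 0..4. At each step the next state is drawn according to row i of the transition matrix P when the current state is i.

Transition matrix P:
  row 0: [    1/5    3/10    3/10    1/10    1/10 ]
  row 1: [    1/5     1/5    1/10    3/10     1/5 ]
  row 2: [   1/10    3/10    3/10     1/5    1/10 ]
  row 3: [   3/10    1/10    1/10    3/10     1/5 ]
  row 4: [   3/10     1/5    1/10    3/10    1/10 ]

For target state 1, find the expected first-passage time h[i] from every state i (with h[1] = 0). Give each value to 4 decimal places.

First-step conditioning: h[1] = 0; for i ≠ 1, h[i] = 1 + Σ_k P[i][k]·h[k].
  h[0] = 1 + 1/5·h[0] + 3/10·h[2] + 1/10·h[3] + 1/10·h[4]
  h[2] = 1 + 1/10·h[0] + 3/10·h[2] + 1/5·h[3] + 1/10·h[4]
  h[3] = 1 + 3/10·h[0] + 1/10·h[2] + 3/10·h[3] + 1/5·h[4]
  h[4] = 1 + 3/10·h[0] + 1/10·h[2] + 3/10·h[3] + 1/10·h[4]
Solving the 4×4 linear system over states ≠ 1 gives exactly h = [1604/403, 0, 1646/403, 2024/403, 1840/403] (h[1] = 0 is the target).

h = [3.9801, 0.0000, 4.0844, 5.0223, 4.5658]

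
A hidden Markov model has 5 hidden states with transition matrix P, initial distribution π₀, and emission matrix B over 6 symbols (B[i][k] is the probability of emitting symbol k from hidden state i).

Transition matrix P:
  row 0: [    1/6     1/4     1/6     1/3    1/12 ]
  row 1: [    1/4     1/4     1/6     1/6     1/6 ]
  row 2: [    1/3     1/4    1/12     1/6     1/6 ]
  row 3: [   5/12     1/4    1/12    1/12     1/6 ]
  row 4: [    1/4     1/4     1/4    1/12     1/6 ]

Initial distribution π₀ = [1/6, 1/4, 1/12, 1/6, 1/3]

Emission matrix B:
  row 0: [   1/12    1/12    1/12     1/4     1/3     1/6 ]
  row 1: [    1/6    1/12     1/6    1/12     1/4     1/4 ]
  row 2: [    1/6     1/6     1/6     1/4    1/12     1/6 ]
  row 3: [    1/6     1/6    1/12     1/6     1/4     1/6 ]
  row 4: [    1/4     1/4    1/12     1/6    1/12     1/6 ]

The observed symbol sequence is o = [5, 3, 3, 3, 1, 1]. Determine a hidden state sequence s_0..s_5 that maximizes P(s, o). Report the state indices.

t=0: δ = [2.778e-02, 6.250e-02, 1.389e-02, 2.778e-02, 5.556e-02]  (obs o_0=5)
t=1: δ = [3.906e-03, 1.302e-03, 3.472e-03, 1.736e-03, 1.736e-03]  ψ = [1, 1, 4, 1, 1]  (obs o_1=3)
t=2: δ = [2.894e-04, 8.138e-05, 1.628e-04, 2.170e-04, 9.645e-05]  ψ = [2, 0, 0, 0, 2]  (obs o_2=3)
t=3: δ = [2.261e-05, 6.028e-06, 1.206e-05, 1.608e-05, 6.028e-06]  ψ = [3, 0, 0, 0, 3]  (obs o_3=3)
t=4: δ = [5.582e-07, 4.710e-07, 6.279e-07, 1.256e-06, 6.698e-07]  ψ = [3, 0, 0, 0, 3]  (obs o_4=1)
t=5: δ = [4.361e-08, 2.616e-08, 2.791e-08, 3.101e-08, 5.233e-08]  ψ = [3, 3, 4, 0, 3]  (obs o_5=1)
backtrack: best end state = 4; path = [1, 0, 3, 0, 3, 4]

path = [1, 0, 3, 0, 3, 4]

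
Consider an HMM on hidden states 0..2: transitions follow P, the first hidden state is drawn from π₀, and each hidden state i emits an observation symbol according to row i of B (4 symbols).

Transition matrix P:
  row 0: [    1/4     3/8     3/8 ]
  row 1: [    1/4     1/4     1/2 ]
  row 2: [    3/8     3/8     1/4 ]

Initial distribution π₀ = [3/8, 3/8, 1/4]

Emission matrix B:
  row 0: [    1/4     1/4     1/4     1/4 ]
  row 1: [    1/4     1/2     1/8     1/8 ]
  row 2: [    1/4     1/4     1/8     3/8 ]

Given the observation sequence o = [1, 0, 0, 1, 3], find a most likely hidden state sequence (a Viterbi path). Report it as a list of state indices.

t=0: δ = [9.375e-02, 1.875e-01, 6.250e-02]  (obs o_0=1)
t=1: δ = [1.172e-02, 1.172e-02, 2.344e-02]  ψ = [1, 1, 1]  (obs o_1=0)
t=2: δ = [2.197e-03, 2.197e-03, 1.465e-03]  ψ = [2, 2, 1]  (obs o_2=0)
t=3: δ = [1.373e-04, 4.120e-04, 2.747e-04]  ψ = [0, 0, 1]  (obs o_3=1)
t=4: δ = [2.575e-05, 1.287e-05, 7.725e-05]  ψ = [1, 1, 1]  (obs o_4=3)
backtrack: best end state = 2; path = [1, 2, 0, 1, 2]

path = [1, 2, 0, 1, 2]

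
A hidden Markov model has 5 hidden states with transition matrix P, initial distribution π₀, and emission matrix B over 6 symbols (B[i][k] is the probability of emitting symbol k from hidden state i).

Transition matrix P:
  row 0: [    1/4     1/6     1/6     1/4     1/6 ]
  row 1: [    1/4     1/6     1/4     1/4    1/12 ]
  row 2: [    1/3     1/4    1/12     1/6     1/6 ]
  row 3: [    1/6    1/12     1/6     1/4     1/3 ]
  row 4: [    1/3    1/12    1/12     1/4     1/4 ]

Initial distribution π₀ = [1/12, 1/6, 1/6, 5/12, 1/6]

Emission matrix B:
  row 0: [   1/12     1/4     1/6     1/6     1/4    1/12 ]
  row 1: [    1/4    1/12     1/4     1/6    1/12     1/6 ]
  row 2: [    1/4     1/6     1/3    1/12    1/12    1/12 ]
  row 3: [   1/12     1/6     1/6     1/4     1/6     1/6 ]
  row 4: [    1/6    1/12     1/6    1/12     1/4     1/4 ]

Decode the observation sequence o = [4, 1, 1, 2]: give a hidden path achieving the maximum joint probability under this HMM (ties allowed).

path = [4, 0, 0, 2]

t=0: δ = [2.083e-02, 1.389e-02, 1.389e-02, 6.944e-02, 4.167e-02]  (obs o_0=4)
t=1: δ = [3.472e-03, 4.823e-04, 1.929e-03, 2.894e-03, 1.929e-03]  ψ = [4, 3, 3, 3, 3]  (obs o_1=1)
t=2: δ = [2.170e-04, 4.823e-05, 9.645e-05, 1.447e-04, 8.038e-05]  ψ = [0, 0, 0, 0, 3]  (obs o_2=1)
t=3: δ = [9.042e-06, 9.042e-06, 1.206e-05, 9.042e-06, 8.038e-06]  ψ = [0, 0, 0, 0, 3]  (obs o_3=2)
backtrack: best end state = 2; path = [4, 0, 0, 2]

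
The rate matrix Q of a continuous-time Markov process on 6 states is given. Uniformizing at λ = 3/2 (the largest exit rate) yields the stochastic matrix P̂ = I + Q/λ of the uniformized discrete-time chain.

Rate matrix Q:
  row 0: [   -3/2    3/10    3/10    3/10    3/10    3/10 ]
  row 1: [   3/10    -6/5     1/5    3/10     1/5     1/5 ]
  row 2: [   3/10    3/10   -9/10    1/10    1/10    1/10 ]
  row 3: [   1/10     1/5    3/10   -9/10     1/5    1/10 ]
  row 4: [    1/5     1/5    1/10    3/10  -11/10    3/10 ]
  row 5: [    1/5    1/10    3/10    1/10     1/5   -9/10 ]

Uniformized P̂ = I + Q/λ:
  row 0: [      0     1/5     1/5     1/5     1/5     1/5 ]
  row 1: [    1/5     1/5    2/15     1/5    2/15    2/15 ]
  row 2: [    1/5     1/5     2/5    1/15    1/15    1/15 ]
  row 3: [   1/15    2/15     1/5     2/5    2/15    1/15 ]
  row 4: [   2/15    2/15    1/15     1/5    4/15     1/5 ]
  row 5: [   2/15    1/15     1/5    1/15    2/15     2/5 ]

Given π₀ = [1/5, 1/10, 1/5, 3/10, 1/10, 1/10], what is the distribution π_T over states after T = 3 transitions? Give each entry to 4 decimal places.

π = [0.1277, 0.1560, 0.2130, 0.1892, 0.1471, 0.1671]

t=0: π = [0.2000, 0.1000, 0.2000, 0.3000, 0.1000, 0.1000]
t=1: π = [0.1067, 0.1600, 0.2200, 0.2200, 0.1467, 0.1467]
t=2: π = [0.1298, 0.1560, 0.2138, 0.1951, 0.1453, 0.1600]
t=3: π = [0.1277, 0.1560, 0.2130, 0.1892, 0.1471, 0.1671]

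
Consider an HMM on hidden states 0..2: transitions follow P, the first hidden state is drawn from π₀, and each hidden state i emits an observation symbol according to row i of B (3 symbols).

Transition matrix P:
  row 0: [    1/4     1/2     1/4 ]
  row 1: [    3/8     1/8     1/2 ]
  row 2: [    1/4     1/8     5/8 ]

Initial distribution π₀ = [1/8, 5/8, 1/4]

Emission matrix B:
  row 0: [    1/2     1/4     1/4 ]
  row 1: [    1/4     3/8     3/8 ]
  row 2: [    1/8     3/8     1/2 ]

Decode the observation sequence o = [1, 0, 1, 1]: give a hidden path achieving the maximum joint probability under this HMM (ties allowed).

t=0: δ = [3.125e-02, 2.344e-01, 9.375e-02]  (obs o_0=1)
t=1: δ = [4.395e-02, 7.324e-03, 1.465e-02]  ψ = [1, 1, 1]  (obs o_1=0)
t=2: δ = [2.747e-03, 8.240e-03, 4.120e-03]  ψ = [0, 0, 0]  (obs o_2=1)
t=3: δ = [7.725e-04, 5.150e-04, 1.545e-03]  ψ = [1, 0, 1]  (obs o_3=1)
backtrack: best end state = 2; path = [1, 0, 1, 2]

path = [1, 0, 1, 2]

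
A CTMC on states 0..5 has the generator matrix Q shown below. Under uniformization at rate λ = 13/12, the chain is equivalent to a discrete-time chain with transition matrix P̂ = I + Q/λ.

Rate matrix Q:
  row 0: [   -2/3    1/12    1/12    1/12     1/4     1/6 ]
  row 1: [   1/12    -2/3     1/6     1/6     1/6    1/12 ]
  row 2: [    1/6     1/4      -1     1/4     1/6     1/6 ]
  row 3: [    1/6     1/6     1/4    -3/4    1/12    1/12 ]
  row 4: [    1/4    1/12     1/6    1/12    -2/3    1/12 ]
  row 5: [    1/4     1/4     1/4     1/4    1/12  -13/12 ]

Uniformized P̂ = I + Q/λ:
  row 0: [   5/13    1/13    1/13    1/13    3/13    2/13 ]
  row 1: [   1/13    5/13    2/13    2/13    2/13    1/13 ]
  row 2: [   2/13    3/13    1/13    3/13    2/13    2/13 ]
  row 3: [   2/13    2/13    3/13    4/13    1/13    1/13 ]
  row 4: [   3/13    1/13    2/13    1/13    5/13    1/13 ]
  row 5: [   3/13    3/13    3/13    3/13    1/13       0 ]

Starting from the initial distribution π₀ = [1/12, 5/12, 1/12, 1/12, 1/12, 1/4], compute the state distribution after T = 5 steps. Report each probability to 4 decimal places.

t=0: π = [0.0833, 0.4167, 0.0833, 0.0833, 0.0833, 0.2500]
t=1: π = [0.1667, 0.2628, 0.1667, 0.1795, 0.1538, 0.0705]
t=2: π = [0.1893, 0.2081, 0.1474, 0.1750, 0.1829, 0.0971]
t=3: π = [0.2031, 0.1920, 0.1489, 0.1710, 0.1897, 0.0954]
t=4: π = [0.2079, 0.1867, 0.1473, 0.1687, 0.1928, 0.0967]
t=5: π = [0.2097, 0.1849, 0.1469, 0.1677, 0.1939, 0.0968]

π = [0.2097, 0.1849, 0.1469, 0.1677, 0.1939, 0.0968]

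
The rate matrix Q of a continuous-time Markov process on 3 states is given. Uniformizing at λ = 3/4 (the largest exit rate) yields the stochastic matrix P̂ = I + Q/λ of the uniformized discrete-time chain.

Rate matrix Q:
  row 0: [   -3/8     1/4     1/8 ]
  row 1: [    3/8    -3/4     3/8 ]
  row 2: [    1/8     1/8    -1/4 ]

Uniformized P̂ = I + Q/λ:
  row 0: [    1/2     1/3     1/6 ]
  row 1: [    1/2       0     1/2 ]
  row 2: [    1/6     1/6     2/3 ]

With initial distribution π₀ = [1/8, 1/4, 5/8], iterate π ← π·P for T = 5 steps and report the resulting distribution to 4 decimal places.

t=0: π = [0.1250, 0.2500, 0.6250]
t=1: π = [0.2917, 0.1458, 0.5625]
t=2: π = [0.3125, 0.1910, 0.4965]
t=3: π = [0.3345, 0.1869, 0.4786]
t=4: π = [0.3405, 0.1913, 0.4683]
t=5: π = [0.3439, 0.1915, 0.4646]

π = [0.3439, 0.1915, 0.4646]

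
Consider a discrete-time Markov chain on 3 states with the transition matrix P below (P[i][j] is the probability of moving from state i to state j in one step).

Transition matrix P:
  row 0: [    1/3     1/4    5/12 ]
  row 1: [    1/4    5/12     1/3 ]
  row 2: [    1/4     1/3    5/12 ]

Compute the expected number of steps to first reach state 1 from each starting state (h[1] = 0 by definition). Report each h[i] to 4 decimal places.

h = [3.5122, 0.0000, 3.2195]

First-step conditioning: h[1] = 0; for i ≠ 1, h[i] = 1 + Σ_k P[i][k]·h[k].
  h[0] = 1 + 1/3·h[0] + 5/12·h[2]
  h[2] = 1 + 1/4·h[0] + 5/12·h[2]
Solving the 2×2 linear system over states ≠ 1 gives exactly h = [144/41, 0, 132/41] (h[1] = 0 is the target).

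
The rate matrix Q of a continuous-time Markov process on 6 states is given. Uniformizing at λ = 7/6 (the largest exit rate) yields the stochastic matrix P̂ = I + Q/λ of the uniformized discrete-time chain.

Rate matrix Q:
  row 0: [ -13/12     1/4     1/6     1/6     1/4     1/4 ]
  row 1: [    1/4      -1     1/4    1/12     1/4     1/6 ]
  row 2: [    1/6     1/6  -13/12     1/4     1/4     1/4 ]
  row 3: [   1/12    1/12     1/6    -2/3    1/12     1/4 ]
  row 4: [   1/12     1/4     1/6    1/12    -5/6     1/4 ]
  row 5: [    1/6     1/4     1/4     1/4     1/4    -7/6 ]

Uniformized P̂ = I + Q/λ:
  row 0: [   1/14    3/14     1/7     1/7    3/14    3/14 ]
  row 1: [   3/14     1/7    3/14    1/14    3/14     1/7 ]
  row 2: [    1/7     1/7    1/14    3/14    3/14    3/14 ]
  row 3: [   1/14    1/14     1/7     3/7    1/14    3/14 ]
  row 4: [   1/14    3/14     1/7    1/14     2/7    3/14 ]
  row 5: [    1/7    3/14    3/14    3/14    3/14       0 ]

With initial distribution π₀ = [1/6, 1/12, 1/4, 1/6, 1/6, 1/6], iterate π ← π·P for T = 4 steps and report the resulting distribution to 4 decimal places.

t=0: π = [0.1667, 0.0833, 0.2500, 0.1667, 0.1667, 0.1667]
t=1: π = [0.1131, 0.1667, 0.1429, 0.2024, 0.2024, 0.1726]
t=2: π = [0.1178, 0.1633, 0.1569, 0.1969, 0.1998, 0.1654]
t=3: π = [0.1178, 0.1633, 0.1551, 0.1962, 0.2004, 0.1672]
t=4: π = [0.1178, 0.1635, 0.1554, 0.1960, 0.2006, 0.1668]

π = [0.1178, 0.1635, 0.1554, 0.1960, 0.2006, 0.1668]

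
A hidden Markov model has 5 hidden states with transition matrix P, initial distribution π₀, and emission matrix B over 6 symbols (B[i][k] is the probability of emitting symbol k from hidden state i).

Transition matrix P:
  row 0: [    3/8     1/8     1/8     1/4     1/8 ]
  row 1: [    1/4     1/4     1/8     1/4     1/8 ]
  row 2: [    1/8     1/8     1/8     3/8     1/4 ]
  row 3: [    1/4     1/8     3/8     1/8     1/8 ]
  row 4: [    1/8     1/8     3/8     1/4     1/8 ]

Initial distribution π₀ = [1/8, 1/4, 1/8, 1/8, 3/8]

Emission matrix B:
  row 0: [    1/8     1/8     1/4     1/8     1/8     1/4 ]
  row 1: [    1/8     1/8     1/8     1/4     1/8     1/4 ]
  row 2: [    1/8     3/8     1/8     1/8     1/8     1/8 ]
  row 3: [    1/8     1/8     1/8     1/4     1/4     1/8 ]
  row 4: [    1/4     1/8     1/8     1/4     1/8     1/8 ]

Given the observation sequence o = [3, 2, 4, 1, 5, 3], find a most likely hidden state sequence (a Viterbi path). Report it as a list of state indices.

path = [4, 2, 3, 2, 3, 2]

t=0: δ = [1.562e-02, 6.250e-02, 1.562e-02, 3.125e-02, 9.375e-02]  (obs o_0=3)
t=1: δ = [3.906e-03, 1.953e-03, 4.395e-03, 2.930e-03, 1.465e-03]  ψ = [1, 1, 4, 4, 4]  (obs o_1=2)
t=2: δ = [1.831e-04, 6.866e-05, 1.373e-04, 4.120e-04, 1.373e-04]  ψ = [0, 2, 3, 2, 2]  (obs o_2=4)
t=3: δ = [1.287e-05, 6.437e-06, 5.794e-05, 6.437e-06, 6.437e-06]  ψ = [3, 3, 3, 2, 3]  (obs o_3=1)
t=4: δ = [1.810e-06, 1.810e-06, 9.052e-07, 2.716e-06, 1.810e-06]  ψ = [2, 2, 2, 2, 2]  (obs o_4=5)
t=5: δ = [8.487e-08, 1.132e-07, 1.273e-07, 1.132e-07, 8.487e-08]  ψ = [0, 1, 3, 0, 3]  (obs o_5=3)
backtrack: best end state = 2; path = [4, 2, 3, 2, 3, 2]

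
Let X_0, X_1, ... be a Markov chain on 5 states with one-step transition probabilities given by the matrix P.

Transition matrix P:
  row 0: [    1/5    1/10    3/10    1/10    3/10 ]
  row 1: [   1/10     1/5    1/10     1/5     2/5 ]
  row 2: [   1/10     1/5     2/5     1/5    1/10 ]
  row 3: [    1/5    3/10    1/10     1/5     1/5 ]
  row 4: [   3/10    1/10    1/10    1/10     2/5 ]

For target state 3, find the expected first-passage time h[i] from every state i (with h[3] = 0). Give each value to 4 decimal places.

First-step conditioning: h[3] = 0; for i ≠ 3, h[i] = 1 + Σ_k P[i][k]·h[k].
  h[0] = 1 + 1/5·h[0] + 1/10·h[1] + 3/10·h[2] + 3/10·h[4]
  h[1] = 1 + 1/10·h[0] + 1/5·h[1] + 1/10·h[2] + 2/5·h[4]
  h[2] = 1 + 1/10·h[0] + 1/5·h[1] + 2/5·h[2] + 1/10·h[4]
  h[4] = 1 + 3/10·h[0] + 1/10·h[1] + 1/10·h[2] + 2/5·h[4]
Solving the 4×4 linear system over states ≠ 3 gives exactly h = [713/98, 328/49, 89/14, 0, 733/98] (h[3] = 0 is the target).

h = [7.2755, 6.6939, 6.3571, 0.0000, 7.4796]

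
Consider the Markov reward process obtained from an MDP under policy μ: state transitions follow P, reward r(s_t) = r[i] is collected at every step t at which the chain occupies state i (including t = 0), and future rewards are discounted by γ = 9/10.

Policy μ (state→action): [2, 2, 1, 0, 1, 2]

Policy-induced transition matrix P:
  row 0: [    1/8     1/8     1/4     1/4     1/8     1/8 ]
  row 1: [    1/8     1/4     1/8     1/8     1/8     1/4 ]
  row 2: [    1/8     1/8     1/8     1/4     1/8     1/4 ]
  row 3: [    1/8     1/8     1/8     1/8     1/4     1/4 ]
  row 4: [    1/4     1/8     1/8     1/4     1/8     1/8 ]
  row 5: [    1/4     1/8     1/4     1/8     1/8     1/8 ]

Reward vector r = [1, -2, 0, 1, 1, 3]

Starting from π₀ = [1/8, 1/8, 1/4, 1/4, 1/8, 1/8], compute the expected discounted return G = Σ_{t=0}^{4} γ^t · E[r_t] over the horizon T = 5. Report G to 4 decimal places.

t=0: π = [0.1250, 0.1250, 0.2500, 0.2500, 0.1250, 0.1250], E[r] = 0.6250, γ^t·E[r] = 0.625000, running G = 0.625000
t=1: π = [0.1563, 0.1406, 0.1563, 0.1875, 0.1563, 0.2031], E[r] = 0.8281, γ^t·E[r] = 0.745313, running G = 1.370313
t=2: π = [0.1699, 0.1426, 0.1699, 0.1836, 0.1484, 0.1855], E[r] = 0.7734, γ^t·E[r] = 0.626484, running G = 1.996797
t=3: π = [0.1667, 0.1428, 0.1694, 0.1860, 0.1479, 0.1870], E[r] = 0.7761, γ^t·E[r] = 0.565794, running G = 2.562591
t=4: π = [0.1669, 0.1429, 0.1692, 0.1855, 0.1483, 0.1873], E[r] = 0.7768, γ^t·E[r] = 0.509655, running G = 3.072245

G = 3.0722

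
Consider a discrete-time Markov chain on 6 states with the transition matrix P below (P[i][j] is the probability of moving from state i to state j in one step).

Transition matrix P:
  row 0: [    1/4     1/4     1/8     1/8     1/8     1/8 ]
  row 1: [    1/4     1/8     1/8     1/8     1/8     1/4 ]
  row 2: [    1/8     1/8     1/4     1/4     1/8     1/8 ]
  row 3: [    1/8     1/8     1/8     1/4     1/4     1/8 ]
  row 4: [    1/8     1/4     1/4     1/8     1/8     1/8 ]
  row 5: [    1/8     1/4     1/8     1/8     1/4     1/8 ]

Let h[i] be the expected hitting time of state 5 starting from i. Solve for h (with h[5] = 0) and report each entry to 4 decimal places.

First-step conditioning: h[5] = 0; for i ≠ 5, h[i] = 1 + Σ_k P[i][k]·h[k].
  h[0] = 1 + 1/4·h[0] + 1/4·h[1] + 1/8·h[2] + 1/8·h[3] + 1/8·h[4]
  h[1] = 1 + 1/4·h[0] + 1/8·h[1] + 1/8·h[2] + 1/8·h[3] + 1/8·h[4]
  h[2] = 1 + 1/8·h[0] + 1/8·h[1] + 1/4·h[2] + 1/4·h[3] + 1/8·h[4]
  h[3] = 1 + 1/8·h[0] + 1/8·h[1] + 1/8·h[2] + 1/4·h[3] + 1/4·h[4]
  h[4] = 1 + 1/8·h[0] + 1/4·h[1] + 1/4·h[2] + 1/8·h[3] + 1/8·h[4]
Solving the 5×5 linear system over states ≠ 5 gives exactly h = [7038/1043, 6256/1043, 7166/1043, 48/7, 7054/1043, 0] (h[5] = 0 is the target).

h = [6.7478, 5.9981, 6.8706, 6.8571, 6.7632, 0.0000]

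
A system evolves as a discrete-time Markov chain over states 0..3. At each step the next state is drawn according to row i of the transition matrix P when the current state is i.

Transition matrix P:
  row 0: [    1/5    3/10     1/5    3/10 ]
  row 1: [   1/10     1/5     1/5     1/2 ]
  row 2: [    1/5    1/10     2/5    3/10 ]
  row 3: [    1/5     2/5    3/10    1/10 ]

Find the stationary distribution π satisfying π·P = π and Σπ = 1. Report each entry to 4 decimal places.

π = [0.1753, 0.2471, 0.2864, 0.2912]

Balance equations π_j = Σ_i π_i·P[i][j]:
  π_0 = 1/5·π_0 + 1/10·π_1 + 1/5·π_2 + 1/5·π_3
  π_1 = 3/10·π_0 + 1/5·π_1 + 1/10·π_2 + 2/5·π_3
  π_2 = 1/5·π_0 + 1/5·π_1 + 2/5·π_2 + 3/10·π_3
  normalize: π_0 + π_1 + π_2 + π_3 = 1
Solving the linear system gives exactly π = [61/348, 43/174, 299/1044, 76/261].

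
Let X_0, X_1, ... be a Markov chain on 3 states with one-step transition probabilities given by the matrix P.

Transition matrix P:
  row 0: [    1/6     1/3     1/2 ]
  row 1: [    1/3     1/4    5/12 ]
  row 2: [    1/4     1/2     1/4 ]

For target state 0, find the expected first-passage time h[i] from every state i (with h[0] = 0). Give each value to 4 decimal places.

First-step conditioning: h[0] = 0; for i ≠ 0, h[i] = 1 + Σ_k P[i][k]·h[k].
  h[1] = 1 + 1/4·h[1] + 5/12·h[2]
  h[2] = 1 + 1/2·h[1] + 1/4·h[2]
Solving the 2×2 linear system over states ≠ 0 gives exactly h = [0, 56/17, 60/17] (h[0] = 0 is the target).

h = [0.0000, 3.2941, 3.5294]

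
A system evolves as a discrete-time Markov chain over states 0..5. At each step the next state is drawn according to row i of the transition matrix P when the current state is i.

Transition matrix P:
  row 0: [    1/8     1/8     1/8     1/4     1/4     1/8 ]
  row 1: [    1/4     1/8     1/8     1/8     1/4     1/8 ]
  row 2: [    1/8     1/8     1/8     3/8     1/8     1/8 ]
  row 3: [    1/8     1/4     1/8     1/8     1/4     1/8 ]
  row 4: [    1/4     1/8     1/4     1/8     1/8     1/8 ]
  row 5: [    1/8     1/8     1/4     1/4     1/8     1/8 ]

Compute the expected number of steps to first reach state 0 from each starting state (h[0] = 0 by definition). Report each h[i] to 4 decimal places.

h = [0.0000, 5.2325, 6.0389, 5.8866, 5.3221, 6.0580]

First-step conditioning: h[0] = 0; for i ≠ 0, h[i] = 1 + Σ_k P[i][k]·h[k].
  h[1] = 1 + 1/8·h[1] + 1/8·h[2] + 1/8·h[3] + 1/4·h[4] + 1/8·h[5]
  h[2] = 1 + 1/8·h[1] + 1/8·h[2] + 3/8·h[3] + 1/8·h[4] + 1/8·h[5]
  h[3] = 1 + 1/4·h[1] + 1/8·h[2] + 1/8·h[3] + 1/4·h[4] + 1/8·h[5]
  h[4] = 1 + 1/8·h[1] + 1/4·h[2] + 1/8·h[3] + 1/8·h[4] + 1/8·h[5]
  h[5] = 1 + 1/8·h[1] + 1/4·h[2] + 1/4·h[3] + 1/8·h[4] + 1/8·h[5]
Solving the 5×5 linear system over states ≠ 0 gives exactly h = [0, 37376/7143, 43136/7143, 14016/2381, 12672/2381, 14424/2381] (h[0] = 0 is the target).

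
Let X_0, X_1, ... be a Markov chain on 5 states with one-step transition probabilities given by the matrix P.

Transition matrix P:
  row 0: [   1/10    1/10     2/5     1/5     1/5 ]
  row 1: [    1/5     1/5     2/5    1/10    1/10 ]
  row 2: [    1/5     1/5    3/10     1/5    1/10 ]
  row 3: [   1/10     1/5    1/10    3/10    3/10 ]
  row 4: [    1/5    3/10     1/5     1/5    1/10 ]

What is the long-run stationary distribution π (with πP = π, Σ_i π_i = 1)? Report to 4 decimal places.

Balance equations π_j = Σ_i π_i·P[i][j]:
  π_0 = 1/10·π_0 + 1/5·π_1 + 1/5·π_2 + 1/10·π_3 + 1/5·π_4
  π_1 = 1/10·π_0 + 1/5·π_1 + 1/5·π_2 + 1/5·π_3 + 3/10·π_4
  π_2 = 2/5·π_0 + 2/5·π_1 + 3/10·π_2 + 1/10·π_3 + 1/5·π_4
  π_3 = 1/5·π_0 + 1/10·π_1 + 1/5·π_2 + 3/10·π_3 + 1/5·π_4
  normalize: π_0 + π_1 + π_2 + π_3 + π_4 = 1
Solving the linear system gives exactly π = [1625/9931, 1979/9931, 2787/9931, 1987/9931, 1553/9931].

π = [0.1636, 0.1993, 0.2806, 0.2001, 0.1564]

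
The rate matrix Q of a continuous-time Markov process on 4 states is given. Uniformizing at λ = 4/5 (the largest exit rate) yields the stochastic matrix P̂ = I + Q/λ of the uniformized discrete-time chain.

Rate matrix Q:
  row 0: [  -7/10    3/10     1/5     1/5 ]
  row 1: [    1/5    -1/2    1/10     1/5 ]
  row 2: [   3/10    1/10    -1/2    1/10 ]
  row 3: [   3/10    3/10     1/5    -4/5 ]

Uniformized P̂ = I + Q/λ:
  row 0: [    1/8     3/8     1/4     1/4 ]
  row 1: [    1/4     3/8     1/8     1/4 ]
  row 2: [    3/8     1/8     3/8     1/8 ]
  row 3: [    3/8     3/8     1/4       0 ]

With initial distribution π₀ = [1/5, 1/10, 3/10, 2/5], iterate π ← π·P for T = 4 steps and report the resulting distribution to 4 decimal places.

π = [0.2679, 0.3144, 0.2412, 0.1766]

t=0: π = [0.2000, 0.1000, 0.3000, 0.4000]
t=1: π = [0.3125, 0.3000, 0.2750, 0.1125]
t=2: π = [0.2594, 0.3063, 0.2469, 0.1875]
t=3: π = [0.2719, 0.3133, 0.2426, 0.1723]
t=4: π = [0.2679, 0.3144, 0.2412, 0.1766]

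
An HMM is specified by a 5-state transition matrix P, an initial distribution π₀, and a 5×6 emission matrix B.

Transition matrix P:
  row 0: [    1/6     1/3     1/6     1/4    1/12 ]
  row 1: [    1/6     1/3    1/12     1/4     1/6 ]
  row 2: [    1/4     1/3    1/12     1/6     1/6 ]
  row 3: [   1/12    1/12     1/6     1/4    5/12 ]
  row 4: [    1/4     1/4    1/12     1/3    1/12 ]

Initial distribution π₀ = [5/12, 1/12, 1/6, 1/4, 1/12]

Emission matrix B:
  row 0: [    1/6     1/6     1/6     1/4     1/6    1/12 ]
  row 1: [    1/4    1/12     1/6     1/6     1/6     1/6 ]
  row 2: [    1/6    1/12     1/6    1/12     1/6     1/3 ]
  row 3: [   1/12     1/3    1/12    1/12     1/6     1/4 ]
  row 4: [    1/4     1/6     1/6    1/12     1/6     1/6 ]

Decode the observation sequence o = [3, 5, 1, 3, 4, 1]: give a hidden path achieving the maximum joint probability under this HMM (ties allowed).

path = [0, 3, 4, 0, 1, 3]

t=0: δ = [1.042e-01, 1.389e-02, 1.389e-02, 2.083e-02, 6.944e-03]  (obs o_0=3)
t=1: δ = [1.447e-03, 5.787e-03, 5.787e-03, 6.510e-03, 1.447e-03]  ψ = [0, 0, 0, 0, 0]  (obs o_1=5)
t=2: δ = [2.411e-04, 1.608e-04, 9.042e-05, 5.425e-04, 4.521e-04]  ψ = [2, 1, 3, 3, 3]  (obs o_2=1)
t=3: δ = [2.826e-05, 1.884e-05, 7.535e-06, 1.256e-05, 1.884e-05]  ψ = [4, 4, 3, 4, 3]  (obs o_3=3)
t=4: δ = [7.849e-07, 1.570e-06, 7.849e-07, 1.177e-06, 8.721e-07]  ψ = [0, 0, 0, 0, 3]  (obs o_4=4)
t=5: δ = [4.361e-08, 4.361e-08, 1.635e-08, 1.308e-07, 8.176e-08]  ψ = [1, 1, 3, 1, 3]  (obs o_5=1)
backtrack: best end state = 3; path = [0, 3, 4, 0, 1, 3]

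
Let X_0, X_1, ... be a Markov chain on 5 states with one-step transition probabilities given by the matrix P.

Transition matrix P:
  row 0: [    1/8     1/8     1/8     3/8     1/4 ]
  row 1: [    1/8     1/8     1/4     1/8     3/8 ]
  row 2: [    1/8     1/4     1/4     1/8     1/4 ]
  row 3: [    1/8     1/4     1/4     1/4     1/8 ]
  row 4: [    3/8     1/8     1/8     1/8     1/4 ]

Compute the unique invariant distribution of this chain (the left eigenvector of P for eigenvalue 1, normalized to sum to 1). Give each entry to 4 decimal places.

Balance equations π_j = Σ_i π_i·P[i][j]:
  π_0 = 1/8·π_0 + 1/8·π_1 + 1/8·π_2 + 1/8·π_3 + 3/8·π_4
  π_1 = 1/8·π_0 + 1/8·π_1 + 1/4·π_2 + 1/4·π_3 + 1/8·π_4
  π_2 = 1/8·π_0 + 1/4·π_1 + 1/4·π_2 + 1/4·π_3 + 1/8·π_4
  π_3 = 3/8·π_0 + 1/8·π_1 + 1/8·π_2 + 1/4·π_3 + 1/8·π_4
  normalize: π_0 + π_1 + π_2 + π_3 + π_4 = 1
Solving the linear system gives exactly π = [773/4138, 360/2069, 405/2069, 406/2069, 1023/4138].

π = [0.1868, 0.1740, 0.1957, 0.1962, 0.2472]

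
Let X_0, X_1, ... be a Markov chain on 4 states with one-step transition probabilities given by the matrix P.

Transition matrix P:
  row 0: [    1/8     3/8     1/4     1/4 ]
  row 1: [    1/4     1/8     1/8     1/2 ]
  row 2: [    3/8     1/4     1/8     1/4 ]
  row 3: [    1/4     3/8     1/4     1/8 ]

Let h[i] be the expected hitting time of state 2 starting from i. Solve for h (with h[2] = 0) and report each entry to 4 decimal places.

First-step conditioning: h[2] = 0; for i ≠ 2, h[i] = 1 + Σ_k P[i][k]·h[k].
  h[0] = 1 + 1/8·h[0] + 3/8·h[1] + 1/4·h[3]
  h[1] = 1 + 1/4·h[0] + 1/8·h[1] + 1/2·h[3]
  h[3] = 1 + 1/4·h[0] + 3/8·h[1] + 1/8·h[3]
Solving the 3×3 linear system over states ≠ 2 gives exactly h = [80/17, 88/17, 0, 80/17] (h[2] = 0 is the target).

h = [4.7059, 5.1765, 0.0000, 4.7059]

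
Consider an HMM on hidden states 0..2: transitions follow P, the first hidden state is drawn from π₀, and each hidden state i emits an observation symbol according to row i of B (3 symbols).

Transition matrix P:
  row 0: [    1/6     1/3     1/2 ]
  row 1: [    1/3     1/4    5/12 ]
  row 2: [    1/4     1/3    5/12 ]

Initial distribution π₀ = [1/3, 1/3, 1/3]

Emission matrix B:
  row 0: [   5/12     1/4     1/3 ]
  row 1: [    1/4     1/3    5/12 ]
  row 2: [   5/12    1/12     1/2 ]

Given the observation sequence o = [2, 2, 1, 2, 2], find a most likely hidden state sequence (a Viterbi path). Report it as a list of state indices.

path = [2, 2, 1, 2, 2]

t=0: δ = [1.111e-01, 1.389e-01, 1.667e-01]  (obs o_0=2)
t=1: δ = [1.543e-02, 2.315e-02, 3.472e-02]  ψ = [1, 2, 2]  (obs o_1=2)
t=2: δ = [2.170e-03, 3.858e-03, 1.206e-03]  ψ = [2, 2, 2]  (obs o_2=1)
t=3: δ = [4.287e-04, 4.019e-04, 8.038e-04]  ψ = [1, 1, 1]  (obs o_3=2)
t=4: δ = [6.698e-05, 1.116e-04, 1.674e-04]  ψ = [2, 2, 2]  (obs o_4=2)
backtrack: best end state = 2; path = [2, 2, 1, 2, 2]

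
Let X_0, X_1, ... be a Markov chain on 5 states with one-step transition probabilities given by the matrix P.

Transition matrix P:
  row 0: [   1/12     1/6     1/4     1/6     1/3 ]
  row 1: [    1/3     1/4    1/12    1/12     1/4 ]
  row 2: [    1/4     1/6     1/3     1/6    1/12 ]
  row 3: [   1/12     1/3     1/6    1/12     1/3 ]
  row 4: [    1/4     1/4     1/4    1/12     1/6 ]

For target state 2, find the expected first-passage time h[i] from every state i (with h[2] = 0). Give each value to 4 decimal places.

First-step conditioning: h[2] = 0; for i ≠ 2, h[i] = 1 + Σ_k P[i][k]·h[k].
  h[0] = 1 + 1/12·h[0] + 1/6·h[1] + 1/6·h[3] + 1/3·h[4]
  h[1] = 1 + 1/3·h[0] + 1/4·h[1] + 1/12·h[3] + 1/4·h[4]
  h[3] = 1 + 1/12·h[0] + 1/3·h[1] + 1/12·h[3] + 1/3·h[4]
  h[4] = 1 + 1/4·h[0] + 1/4·h[1] + 1/12·h[3] + 1/6·h[4]
Solving the 4×4 linear system over states ≠ 2 gives exactly h = [8164/1653, 9568/1653, 0, 9008/1653, 8204/1653] (h[2] = 0 is the target).

h = [4.9389, 5.7883, 0.0000, 5.4495, 4.9631]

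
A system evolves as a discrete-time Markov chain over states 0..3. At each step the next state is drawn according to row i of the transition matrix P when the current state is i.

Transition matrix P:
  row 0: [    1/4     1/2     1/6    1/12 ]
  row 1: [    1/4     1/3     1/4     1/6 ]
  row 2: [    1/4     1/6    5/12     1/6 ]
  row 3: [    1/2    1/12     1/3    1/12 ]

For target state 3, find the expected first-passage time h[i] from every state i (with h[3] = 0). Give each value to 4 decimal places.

h = [7.4286, 6.8571, 6.8571, 0.0000]

First-step conditioning: h[3] = 0; for i ≠ 3, h[i] = 1 + Σ_k P[i][k]·h[k].
  h[0] = 1 + 1/4·h[0] + 1/2·h[1] + 1/6·h[2]
  h[1] = 1 + 1/4·h[0] + 1/3·h[1] + 1/4·h[2]
  h[2] = 1 + 1/4·h[0] + 1/6·h[1] + 5/12·h[2]
Solving the 3×3 linear system over states ≠ 3 gives exactly h = [52/7, 48/7, 48/7, 0] (h[3] = 0 is the target).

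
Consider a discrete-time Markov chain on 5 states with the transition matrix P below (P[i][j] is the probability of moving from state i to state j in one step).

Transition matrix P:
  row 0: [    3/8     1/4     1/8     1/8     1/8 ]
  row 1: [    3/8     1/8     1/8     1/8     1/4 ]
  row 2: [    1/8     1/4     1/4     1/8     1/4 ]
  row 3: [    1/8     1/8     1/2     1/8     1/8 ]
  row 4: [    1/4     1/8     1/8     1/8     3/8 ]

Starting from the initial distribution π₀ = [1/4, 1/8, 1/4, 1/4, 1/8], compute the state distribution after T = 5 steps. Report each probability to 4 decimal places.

t=0: π = [0.2500, 0.1250, 0.2500, 0.2500, 0.1250]
t=1: π = [0.2344, 0.1875, 0.2500, 0.1250, 0.2031]
t=2: π = [0.2559, 0.1855, 0.2031, 0.1250, 0.2305]
t=3: π = [0.2642, 0.1824, 0.1973, 0.1250, 0.2312]
t=4: π = [0.2655, 0.1827, 0.1965, 0.1250, 0.2303]
t=5: π = [0.2658, 0.1828, 0.1964, 0.1250, 0.2300]

π = [0.2658, 0.1828, 0.1964, 0.1250, 0.2300]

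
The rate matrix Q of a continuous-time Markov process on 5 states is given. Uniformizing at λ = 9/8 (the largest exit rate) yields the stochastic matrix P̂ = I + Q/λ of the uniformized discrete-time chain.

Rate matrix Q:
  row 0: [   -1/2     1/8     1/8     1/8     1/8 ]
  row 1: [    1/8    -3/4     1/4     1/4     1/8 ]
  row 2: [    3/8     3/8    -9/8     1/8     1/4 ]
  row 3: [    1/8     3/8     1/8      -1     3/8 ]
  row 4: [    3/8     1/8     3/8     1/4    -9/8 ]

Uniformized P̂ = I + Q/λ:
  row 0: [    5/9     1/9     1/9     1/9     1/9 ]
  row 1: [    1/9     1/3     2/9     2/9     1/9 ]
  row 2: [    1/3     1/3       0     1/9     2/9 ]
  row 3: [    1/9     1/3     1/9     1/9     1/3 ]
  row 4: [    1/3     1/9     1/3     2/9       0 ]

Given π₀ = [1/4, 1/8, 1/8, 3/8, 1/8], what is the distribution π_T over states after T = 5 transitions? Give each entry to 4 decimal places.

t=0: π = [0.2500, 0.1250, 0.1250, 0.3750, 0.1250]
t=1: π = [0.2778, 0.2500, 0.1389, 0.1389, 0.1944]
t=2: π = [0.3086, 0.2284, 0.1667, 0.1605, 0.1358]
t=3: π = [0.3155, 0.2346, 0.1481, 0.1516, 0.1502]
t=4: π = [0.3176, 0.2298, 0.1541, 0.1539, 0.1446]
t=5: π = [0.3187, 0.2306, 0.1517, 0.1527, 0.1464]

π = [0.3187, 0.2306, 0.1517, 0.1527, 0.1464]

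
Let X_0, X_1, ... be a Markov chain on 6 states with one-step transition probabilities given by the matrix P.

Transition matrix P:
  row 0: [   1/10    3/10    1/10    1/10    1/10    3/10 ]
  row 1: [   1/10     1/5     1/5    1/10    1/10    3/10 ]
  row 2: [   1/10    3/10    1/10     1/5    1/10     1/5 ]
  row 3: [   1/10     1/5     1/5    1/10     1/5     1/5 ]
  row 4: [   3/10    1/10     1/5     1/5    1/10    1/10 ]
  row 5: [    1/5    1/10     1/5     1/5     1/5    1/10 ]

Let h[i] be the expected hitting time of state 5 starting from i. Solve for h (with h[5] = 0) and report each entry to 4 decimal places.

First-step conditioning: h[5] = 0; for i ≠ 5, h[i] = 1 + Σ_k P[i][k]·h[k].
  h[0] = 1 + 1/10·h[0] + 3/10·h[1] + 1/10·h[2] + 1/10·h[3] + 1/10·h[4]
  h[1] = 1 + 1/10·h[0] + 1/5·h[1] + 1/5·h[2] + 1/10·h[3] + 1/10·h[4]
  h[2] = 1 + 1/10·h[0] + 3/10·h[1] + 1/10·h[2] + 1/5·h[3] + 1/10·h[4]
  h[3] = 1 + 1/10·h[0] + 1/5·h[1] + 1/5·h[2] + 1/10·h[3] + 1/5·h[4]
  h[4] = 1 + 3/10·h[0] + 1/10·h[1] + 1/5·h[2] + 1/5·h[3] + 1/10·h[4]
Solving the 5×5 linear system over states ≠ 5 gives exactly h = [107810/26961, 108920/26961, 120020/26961, 3700/817, 131800/26961, 0] (h[5] = 0 is the target).

h = [3.9987, 4.0399, 4.4516, 4.5288, 4.8885, 0.0000]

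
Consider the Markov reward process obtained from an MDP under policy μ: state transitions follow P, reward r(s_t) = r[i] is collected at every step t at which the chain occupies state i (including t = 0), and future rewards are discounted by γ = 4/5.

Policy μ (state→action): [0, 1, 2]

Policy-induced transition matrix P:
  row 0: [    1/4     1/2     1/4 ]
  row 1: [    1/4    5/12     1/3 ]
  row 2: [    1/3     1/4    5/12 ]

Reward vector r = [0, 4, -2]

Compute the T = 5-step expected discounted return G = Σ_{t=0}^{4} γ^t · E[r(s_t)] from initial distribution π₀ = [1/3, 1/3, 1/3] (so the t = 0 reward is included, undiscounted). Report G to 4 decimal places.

G = 2.7189

t=0: π = [0.3333, 0.3333, 0.3333], E[r] = 0.6667, γ^t·E[r] = 0.666667, running G = 0.666667
t=1: π = [0.2778, 0.3889, 0.3333], E[r] = 0.8889, γ^t·E[r] = 0.711111, running G = 1.377778
t=2: π = [0.2778, 0.3843, 0.3380], E[r] = 0.8611, γ^t·E[r] = 0.551111, running G = 1.928889
t=3: π = [0.2782, 0.3835, 0.3383], E[r] = 0.8573, γ^t·E[r] = 0.438914, running G = 2.367802
t=4: π = [0.2782, 0.3835, 0.3383], E[r] = 0.8571, γ^t·E[r] = 0.351078, running G = 2.718881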